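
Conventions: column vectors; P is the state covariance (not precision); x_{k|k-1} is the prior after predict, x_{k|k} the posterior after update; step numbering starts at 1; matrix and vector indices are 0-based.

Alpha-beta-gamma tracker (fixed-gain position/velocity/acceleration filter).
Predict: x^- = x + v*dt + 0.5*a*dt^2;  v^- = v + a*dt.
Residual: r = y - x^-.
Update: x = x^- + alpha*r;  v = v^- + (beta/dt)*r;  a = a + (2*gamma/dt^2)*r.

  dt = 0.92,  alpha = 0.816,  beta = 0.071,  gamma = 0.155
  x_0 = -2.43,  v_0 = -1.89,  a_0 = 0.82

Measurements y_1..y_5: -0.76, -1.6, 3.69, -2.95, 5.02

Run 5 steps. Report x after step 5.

x_post = 4.7020

step 1: x_pred=-3.8218  r=3.0618  x^+=-1.3234  v^+=-0.8993  a^+=1.9414
step 2: x_pred=-1.3291  r=-0.2709  x^+=-1.5502  v^+=0.8659  a^+=1.8422
step 3: x_pred=0.0261  r=3.6639  x^+=3.0158  v^+=2.8434  a^+=3.1841
step 4: x_pred=6.9793  r=-9.9293  x^+=-1.1230  v^+=5.0066  a^+=-0.4526
step 5: x_pred=3.2915  r=1.7285  x^+=4.7020  v^+=4.7236  a^+=0.1805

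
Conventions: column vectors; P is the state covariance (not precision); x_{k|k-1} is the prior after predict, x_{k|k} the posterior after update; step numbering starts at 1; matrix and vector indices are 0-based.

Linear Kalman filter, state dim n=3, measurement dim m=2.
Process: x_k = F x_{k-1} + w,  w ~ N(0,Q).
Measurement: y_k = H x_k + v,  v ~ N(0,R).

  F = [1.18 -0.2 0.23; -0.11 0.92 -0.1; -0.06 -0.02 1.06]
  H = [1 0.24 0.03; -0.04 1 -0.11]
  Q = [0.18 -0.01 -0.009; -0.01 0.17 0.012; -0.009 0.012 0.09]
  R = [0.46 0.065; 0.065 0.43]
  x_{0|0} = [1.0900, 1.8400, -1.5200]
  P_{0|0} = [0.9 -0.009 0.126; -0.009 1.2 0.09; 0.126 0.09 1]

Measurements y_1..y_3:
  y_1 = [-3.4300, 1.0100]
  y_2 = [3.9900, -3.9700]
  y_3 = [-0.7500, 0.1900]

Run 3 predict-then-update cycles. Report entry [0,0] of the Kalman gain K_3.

step 1: x^-=[0.5686, 1.7249, -1.7134]  P^-=[1.5984 -0.3778 0.3124; -0.3778 1.1946 -0.0357; 0.3124 -0.0357 1.1975]  S=[1.9652 -0.1252; -0.1252 1.6825]  K=[0.7576 -0.2266; -0.0009 0.7213; 0.1668 -0.0945]  nu=[-4.3612, -0.8806]  x^+=[-2.5357, 1.0938, -2.3578]  P^+=[0.3412 -0.0330 0.0142; -0.0330 0.3192 0.0944; 0.0142 0.0944 1.1238]
step 2: x^-=[-3.7532, 1.5210, -2.3691]  P^-=[0.7420 -0.1556 0.2396; -0.1556 0.4451 -0.0183; 0.2396 -0.0183 1.3481]  S=[1.1683 -0.0431; -0.0431 0.9112]  K=[0.6018 -0.2038; -0.0239 0.4964; 0.2293 -0.1825]  nu=[7.4492, -5.9018]  x^+=[1.9322, -1.5865, 0.4160]  P^+=[0.2705 -0.0335 0.0378; -0.0335 0.2189 0.0757; 0.0378 0.0757 1.2528]
step 3: x^-=[2.6930, -1.7137, 0.3567]  P^-=[0.6610 -0.1392 0.3089; -0.1392 0.3648 -0.0514; 0.3089 -0.0514 1.4906]  S=[1.0944 -0.0512; -0.0512 0.8390]  K=[0.5725 -0.2030; -0.0277 0.4464; 0.3000 -0.2531]  nu=[-3.0424, 2.0507]  x^+=[0.5350, -0.7139, -1.0752]  P^+=[0.2559 -0.0324 0.0673; -0.0324 0.1954 0.0597; 0.0673 0.0597 1.3305]

K[0,0] = 0.5725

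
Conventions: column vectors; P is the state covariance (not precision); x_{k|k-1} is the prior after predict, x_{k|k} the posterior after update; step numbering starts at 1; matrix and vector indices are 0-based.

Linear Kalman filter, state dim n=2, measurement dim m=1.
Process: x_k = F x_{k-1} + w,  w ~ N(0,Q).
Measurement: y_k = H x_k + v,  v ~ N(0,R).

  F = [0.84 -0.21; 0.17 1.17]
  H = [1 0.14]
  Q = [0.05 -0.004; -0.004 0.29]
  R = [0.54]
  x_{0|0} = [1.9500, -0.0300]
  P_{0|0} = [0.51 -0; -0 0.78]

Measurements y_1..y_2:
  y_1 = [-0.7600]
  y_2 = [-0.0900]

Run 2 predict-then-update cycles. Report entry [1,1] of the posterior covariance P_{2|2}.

step 1: x^-=[1.6443, 0.2964]  P^-=[0.4443 -0.1228; -0.1228 1.3725]  S=[0.9768]  K=[0.4372; 0.0710]  nu=[-2.4458]  x^+=[0.5750, 0.1228]  P^+=[0.2575 -0.1531; -0.1531 1.3676]
step 2: x^-=[0.4572, 0.2414]  P^-=[0.3461 -0.4483; -0.4483 2.1086]  S=[0.8019]  K=[0.3533; -0.1909]  nu=[-0.5810]  x^+=[0.2519, 0.3523]  P^+=[0.2460 -0.3942; -0.3942 2.0794]

P_post[1,1] = 2.0794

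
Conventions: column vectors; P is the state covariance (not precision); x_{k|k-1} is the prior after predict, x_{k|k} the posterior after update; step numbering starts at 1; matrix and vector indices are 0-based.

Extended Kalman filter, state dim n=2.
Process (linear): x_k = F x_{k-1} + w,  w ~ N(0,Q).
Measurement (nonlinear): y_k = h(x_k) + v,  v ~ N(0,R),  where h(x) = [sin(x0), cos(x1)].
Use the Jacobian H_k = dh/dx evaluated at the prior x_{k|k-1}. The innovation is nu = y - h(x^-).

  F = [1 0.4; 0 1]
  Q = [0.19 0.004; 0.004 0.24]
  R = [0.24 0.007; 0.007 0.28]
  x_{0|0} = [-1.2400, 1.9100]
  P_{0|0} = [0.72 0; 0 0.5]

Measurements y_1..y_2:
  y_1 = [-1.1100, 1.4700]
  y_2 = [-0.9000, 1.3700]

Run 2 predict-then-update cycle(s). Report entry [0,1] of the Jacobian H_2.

step 1: x^-=[-0.4760, 1.9100]  P^-=[0.9900 0.2040; 0.2040 0.7400]  H_jac=[0.8888 0.0000; 0.0000 -0.9430]  S=[1.0221 -0.1640; -0.1640 0.9381]  K=[0.8519 -0.0562; 0.0597 -0.7335]  nu=[-0.6518, 1.8027]  x^+=[-1.1325, 0.5488]  P^+=[0.2296 0.0103; 0.0103 0.2173]
step 2: x^-=[-0.9129, 0.5488]  P^-=[0.4626 0.1013; 0.1013 0.4573]  H_jac=[0.6114 0.0000; 0.0000 -0.5217]  S=[0.4130 -0.0253; -0.0253 0.4045]  K=[0.6796 -0.0881; 0.1143 -0.5827]  nu=[-0.1087, 0.5169]  x^+=[-1.0323, 0.2352]  P^+=[0.2657 0.0382; 0.0382 0.3112]

H_jac[0,1] = 0.0000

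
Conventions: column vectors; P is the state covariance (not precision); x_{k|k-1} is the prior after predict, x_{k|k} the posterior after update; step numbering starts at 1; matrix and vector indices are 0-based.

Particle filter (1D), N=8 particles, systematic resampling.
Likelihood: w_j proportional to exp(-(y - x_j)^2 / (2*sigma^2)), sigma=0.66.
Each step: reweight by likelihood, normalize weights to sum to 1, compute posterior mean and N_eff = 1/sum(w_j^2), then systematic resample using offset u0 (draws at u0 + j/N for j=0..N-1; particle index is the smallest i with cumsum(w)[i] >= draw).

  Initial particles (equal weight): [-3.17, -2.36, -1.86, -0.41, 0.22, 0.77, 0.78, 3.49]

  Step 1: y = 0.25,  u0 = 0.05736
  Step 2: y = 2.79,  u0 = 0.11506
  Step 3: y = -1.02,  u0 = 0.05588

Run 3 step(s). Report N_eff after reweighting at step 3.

N_eff = 7.9966

step 1: w=[0.0000, 0.0001, 0.0020, 0.1976, 0.3254, 0.2389, 0.2360, 0.0000]  mean=0.3546  Neff=3.8803  idx=[3, 3, 4, 4, 5, 5, 6, 6]
step 2: w=[0.0002, 0.0002, 0.0131, 0.0131, 0.2377, 0.2377, 0.2490, 0.2490]  mean=0.7601  Neff=4.2134  idx=[4, 4, 5, 5, 6, 6, 7, 7]
step 3: w=[0.1276, 0.1276, 0.1276, 0.1276, 0.1224, 0.1224, 0.1224, 0.1224]  mean=0.7749  Neff=7.9966  idx=[0, 1, 2, 3, 4, 5, 6, 7]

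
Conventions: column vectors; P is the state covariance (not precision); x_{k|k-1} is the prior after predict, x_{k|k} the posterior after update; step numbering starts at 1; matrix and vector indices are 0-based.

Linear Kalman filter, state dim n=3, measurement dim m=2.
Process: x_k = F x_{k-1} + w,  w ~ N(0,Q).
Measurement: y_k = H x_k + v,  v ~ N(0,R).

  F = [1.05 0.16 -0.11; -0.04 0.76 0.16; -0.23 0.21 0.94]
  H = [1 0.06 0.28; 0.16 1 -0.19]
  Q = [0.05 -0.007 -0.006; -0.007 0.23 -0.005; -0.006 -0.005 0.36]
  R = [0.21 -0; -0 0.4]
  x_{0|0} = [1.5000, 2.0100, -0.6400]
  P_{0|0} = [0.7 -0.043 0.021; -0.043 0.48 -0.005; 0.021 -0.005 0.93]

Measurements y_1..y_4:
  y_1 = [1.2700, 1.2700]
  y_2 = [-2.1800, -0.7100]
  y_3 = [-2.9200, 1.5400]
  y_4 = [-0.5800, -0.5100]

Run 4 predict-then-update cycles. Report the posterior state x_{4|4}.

step 1: x^-=[1.9670, 1.3652, -0.5245]  P^-=[0.8262 -0.0245 -0.2424; -0.0245 0.5333 0.2205; -0.2424 0.2205 1.2330]  S=[1.0035 0.1682; 0.1682 0.9221]  K=[0.7492 0.0300; -0.0203 0.5324; 0.1292 -0.0806]  nu=[-0.6321, -0.5096]  x^+=[1.4782, 1.1067, -0.5651]  P^+=[0.2546 -0.0910 -0.3278; -0.0910 0.2752 0.2508; -0.3278 0.2508 1.2138]
step 2: x^-=[1.7913, 0.6916, -0.6388]  P^-=[0.3887 -0.1487 -0.5003; -0.1487 0.4912 0.4525; -0.5003 0.4525 1.7077]  S=[0.4515 0.0449; 0.0449 0.7736]  K=[0.5328 -0.0198; -0.0326 0.4949; 0.0049 0.0617]  nu=[-3.8340, -1.8096]  x^+=[-0.2155, -0.0788, -0.7691]  P^+=[0.2612 -0.1451 -0.5020; -0.1451 0.3027 0.4289; -0.5020 0.4289 1.7047]
step 3: x^-=[-0.1543, -0.1743, -0.6900]  P^-=[0.4184 -0.2375 -0.7154; -0.2375 0.5684 0.6869; -0.7154 0.6869 2.2938]  S=[0.4043 0.0276; 0.0276 0.7685]  K=[0.5086 -0.0633; -0.0631 0.5227; -0.0914 0.1810]  nu=[-2.5621, 1.6079]  x^+=[-1.5592, 0.8277, -0.1648]  P^+=[0.3125 -0.2065 -0.6905; -0.2065 0.3587 0.6135; -0.6905 0.6135 2.2662]
step 4: x^-=[-1.4866, 0.6650, 0.3775]  P^-=[0.4997 -0.3345 -0.9626; -0.3345 0.6663 0.9440; -0.9626 0.9440 2.9555]  S=[0.3963 0.0183; 0.0183 0.7785]  K=[0.5350 -0.1046; -0.1021 0.5591; -0.2117 0.2985]  nu=[0.7610, -0.8655]  x^+=[-0.9889, 0.1035, -0.0420]  P^+=[0.3798 -0.2730 -0.8968; -0.2730 0.4209 0.8083; -0.8968 0.8083 2.8707]

x_post = [-0.9889, 0.1035, -0.0420]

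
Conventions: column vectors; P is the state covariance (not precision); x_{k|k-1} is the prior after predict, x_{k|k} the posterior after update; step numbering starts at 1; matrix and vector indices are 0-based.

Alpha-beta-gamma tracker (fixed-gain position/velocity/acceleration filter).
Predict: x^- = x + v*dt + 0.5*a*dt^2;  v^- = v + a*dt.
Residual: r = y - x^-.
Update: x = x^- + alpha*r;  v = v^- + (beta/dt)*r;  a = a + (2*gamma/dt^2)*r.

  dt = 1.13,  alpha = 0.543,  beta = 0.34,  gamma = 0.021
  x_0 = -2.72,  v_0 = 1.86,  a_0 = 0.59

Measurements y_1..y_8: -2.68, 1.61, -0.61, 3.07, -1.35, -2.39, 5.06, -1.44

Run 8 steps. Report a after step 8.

a_post = 0.0329

step 1: x_pred=-0.2415  r=-2.4385  x^+=-1.5656  v^+=1.7930  a^+=0.5098
step 2: x_pred=0.7860  r=0.8240  x^+=1.2334  v^+=2.6170  a^+=0.5369
step 3: x_pred=4.5334  r=-5.1434  x^+=1.7405  v^+=1.6761  a^+=0.3677
step 4: x_pred=3.8693  r=-0.7993  x^+=3.4353  v^+=1.8511  a^+=0.3414
step 5: x_pred=5.7451  r=-7.0951  x^+=1.8924  v^+=0.1022  a^+=0.1081
step 6: x_pred=2.0769  r=-4.4669  x^+=-0.3486  v^+=-1.1198  a^+=-0.0389
step 7: x_pred=-1.6388  r=6.6988  x^+=1.9987  v^+=0.8519  a^+=0.1815
step 8: x_pred=3.0771  r=-4.5171  x^+=0.6243  v^+=-0.3022  a^+=0.0329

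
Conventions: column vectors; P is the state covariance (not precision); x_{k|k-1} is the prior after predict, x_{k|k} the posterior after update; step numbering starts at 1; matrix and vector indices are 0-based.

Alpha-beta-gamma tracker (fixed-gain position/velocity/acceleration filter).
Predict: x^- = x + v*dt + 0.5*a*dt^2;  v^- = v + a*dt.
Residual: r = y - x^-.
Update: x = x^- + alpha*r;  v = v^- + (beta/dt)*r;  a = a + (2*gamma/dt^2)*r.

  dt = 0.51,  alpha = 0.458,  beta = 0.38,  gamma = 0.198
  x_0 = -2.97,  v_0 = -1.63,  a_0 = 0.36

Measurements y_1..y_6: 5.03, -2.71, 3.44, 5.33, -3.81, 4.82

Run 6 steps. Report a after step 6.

step 1: x_pred=-3.7545  r=8.7845  x^+=0.2688  v^+=5.0989  a^+=13.7343
step 2: x_pred=4.6554  r=-7.3654  x^+=1.2820  v^+=6.6155  a^+=2.5205
step 3: x_pred=4.9837  r=-1.5437  x^+=4.2767  v^+=6.7507  a^+=0.1702
step 4: x_pred=7.7417  r=-2.4117  x^+=6.6371  v^+=5.0406  a^+=-3.5015
step 5: x_pred=8.7525  r=-12.5625  x^+=2.9989  v^+=-6.1055  a^+=-22.6278
step 6: x_pred=-3.0577  r=7.8777  x^+=0.5503  v^+=-11.7760  a^+=-10.6341

a_post = -10.6341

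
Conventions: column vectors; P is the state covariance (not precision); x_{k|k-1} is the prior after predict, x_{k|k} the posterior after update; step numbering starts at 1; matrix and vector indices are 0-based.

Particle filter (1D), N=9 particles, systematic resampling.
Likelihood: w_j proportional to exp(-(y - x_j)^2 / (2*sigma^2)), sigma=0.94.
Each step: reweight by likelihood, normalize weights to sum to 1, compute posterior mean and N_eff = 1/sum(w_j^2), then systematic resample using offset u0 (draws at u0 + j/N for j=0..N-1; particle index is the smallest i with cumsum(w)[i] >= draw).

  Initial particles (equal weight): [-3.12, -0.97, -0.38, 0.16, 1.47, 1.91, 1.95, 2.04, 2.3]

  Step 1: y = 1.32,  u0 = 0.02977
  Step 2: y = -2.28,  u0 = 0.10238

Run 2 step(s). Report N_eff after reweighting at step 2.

N_eff = 1.5118

step 1: w=[0.0000, 0.0111, 0.0419, 0.1005, 0.2125, 0.1767, 0.1719, 0.1605, 0.1250]  mean=1.5892  Neff=6.2790  idx=[2, 3, 4, 4, 5, 6, 6, 7, 8]
step 2: w=[0.7861, 0.2087, 0.0021, 0.0021, 0.0003, 0.0002, 0.0002, 0.0002, 0.0000]  mean=-0.2572  Neff=1.5118  idx=[0, 0, 0, 0, 0, 0, 0, 1, 1]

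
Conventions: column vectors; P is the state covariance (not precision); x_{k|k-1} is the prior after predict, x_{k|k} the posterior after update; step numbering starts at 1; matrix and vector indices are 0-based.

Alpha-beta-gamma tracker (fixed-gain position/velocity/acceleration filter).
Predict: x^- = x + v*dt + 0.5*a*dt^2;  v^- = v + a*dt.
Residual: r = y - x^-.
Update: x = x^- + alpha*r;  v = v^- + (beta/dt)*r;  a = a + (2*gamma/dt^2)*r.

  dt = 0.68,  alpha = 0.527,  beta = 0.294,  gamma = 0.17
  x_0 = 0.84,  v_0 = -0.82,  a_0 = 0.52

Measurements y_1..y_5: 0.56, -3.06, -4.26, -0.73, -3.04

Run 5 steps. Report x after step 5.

step 1: x_pred=0.4026  r=0.1574  x^+=0.4856  v^+=-0.3984  a^+=0.6357
step 2: x_pred=0.3617  r=-3.4217  x^+=-1.4416  v^+=-1.4454  a^+=-1.8802
step 3: x_pred=-2.8592  r=-1.4008  x^+=-3.5974  v^+=-3.3296  a^+=-2.9102
step 4: x_pred=-6.5344  r=5.8044  x^+=-3.4755  v^+=-2.7990  a^+=1.3577
step 5: x_pred=-5.0649  r=2.0249  x^+=-3.9978  v^+=-1.0003  a^+=2.8466

x_post = -3.9978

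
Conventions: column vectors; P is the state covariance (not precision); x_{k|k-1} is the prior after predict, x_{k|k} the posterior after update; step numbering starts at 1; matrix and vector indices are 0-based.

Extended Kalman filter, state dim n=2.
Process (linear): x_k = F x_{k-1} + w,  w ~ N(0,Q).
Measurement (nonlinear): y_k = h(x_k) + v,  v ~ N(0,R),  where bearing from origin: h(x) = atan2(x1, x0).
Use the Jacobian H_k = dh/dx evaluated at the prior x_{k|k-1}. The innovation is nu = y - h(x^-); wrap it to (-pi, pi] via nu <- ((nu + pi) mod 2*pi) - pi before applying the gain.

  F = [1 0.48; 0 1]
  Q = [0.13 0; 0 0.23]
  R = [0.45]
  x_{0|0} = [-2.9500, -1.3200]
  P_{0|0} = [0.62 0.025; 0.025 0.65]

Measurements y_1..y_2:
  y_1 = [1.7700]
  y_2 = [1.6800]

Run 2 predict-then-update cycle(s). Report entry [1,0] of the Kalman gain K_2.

step 1: x^-=[-3.5836, -1.3200]  P^-=[0.9238 0.3370; 0.3370 0.8800]  H_jac=[0.0905 -0.2457]  S=[0.4957]  K=[0.0016; -0.3747]  nu=[-1.7245]  x^+=[-3.5864, -0.6739]  P^+=[0.9238 0.3373; 0.3373 0.8104]
step 2: x^-=[-3.9099, -0.6739]  P^-=[1.5643 0.7263; 0.7263 1.0404]  H_jac=[0.0428 -0.2484]  S=[0.5016]  K=[-0.2261; -0.4532]  nu=[-1.6323]  x^+=[-3.5407, 0.0659]  P^+=[1.5386 0.6749; 0.6749 0.9374]

K[1,0] = -0.4532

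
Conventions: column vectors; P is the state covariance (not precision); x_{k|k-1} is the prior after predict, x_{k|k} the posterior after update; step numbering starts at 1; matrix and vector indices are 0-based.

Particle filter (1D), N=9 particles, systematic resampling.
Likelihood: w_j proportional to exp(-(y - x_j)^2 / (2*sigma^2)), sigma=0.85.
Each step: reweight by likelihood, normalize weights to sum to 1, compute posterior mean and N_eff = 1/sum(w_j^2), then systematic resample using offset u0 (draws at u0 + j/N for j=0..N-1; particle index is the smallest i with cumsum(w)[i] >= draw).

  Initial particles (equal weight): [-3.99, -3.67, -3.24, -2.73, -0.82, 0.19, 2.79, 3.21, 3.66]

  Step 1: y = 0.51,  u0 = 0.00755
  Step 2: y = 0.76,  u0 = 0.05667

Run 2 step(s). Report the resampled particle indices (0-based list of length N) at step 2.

step 1: w=[0.0000, 0.0000, 0.0000, 0.0006, 0.2331, 0.7386, 0.0217, 0.0051, 0.0008]  mean=0.0275  Neff=1.6655  idx=[4, 4, 4, 5, 5, 5, 5, 5, 5]
step 2: w=[0.0334, 0.0334, 0.0334, 0.1500, 0.1500, 0.1500, 0.1500, 0.1500, 0.1500]  mean=0.0889  Neff=7.2304  idx=[1, 3, 4, 4, 5, 6, 7, 7, 8]

resampled_idx = [1, 3, 4, 4, 5, 6, 7, 7, 8]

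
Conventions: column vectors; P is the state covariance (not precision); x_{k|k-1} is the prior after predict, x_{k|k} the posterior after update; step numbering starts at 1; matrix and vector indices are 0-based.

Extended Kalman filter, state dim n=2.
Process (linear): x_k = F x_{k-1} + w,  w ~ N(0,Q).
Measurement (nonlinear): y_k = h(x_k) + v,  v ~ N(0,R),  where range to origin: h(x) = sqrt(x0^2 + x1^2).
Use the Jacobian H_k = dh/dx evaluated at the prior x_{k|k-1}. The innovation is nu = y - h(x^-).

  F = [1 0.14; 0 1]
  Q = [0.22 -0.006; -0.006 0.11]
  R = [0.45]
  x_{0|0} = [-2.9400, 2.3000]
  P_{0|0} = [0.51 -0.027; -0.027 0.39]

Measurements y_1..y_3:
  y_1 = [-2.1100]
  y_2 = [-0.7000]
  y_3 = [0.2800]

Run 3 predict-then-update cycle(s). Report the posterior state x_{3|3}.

x_post = [-0.2969, -0.0306]

step 1: x^-=[-2.6180, 2.3000]  P^-=[0.7301 0.0216; 0.0216 0.5000]  H_jac=[-0.7513 0.6600]  S=[1.0584]  K=[-0.5047; 0.2965]  nu=[-5.5948]  x^+=[0.2059, 0.6414]  P^+=[0.4604 0.1800; 0.1800 0.4070]
step 2: x^-=[0.2957, 0.6414]  P^-=[0.7388 0.2309; 0.2309 0.5170]  H_jac=[0.4186 0.9082]  S=[1.1815]  K=[0.4393; 0.4792]  nu=[-1.4063]  x^+=[-0.3221, -0.0325]  P^+=[0.5108 -0.0178; -0.0178 0.2457]
step 3: x^-=[-0.3267, -0.0325]  P^-=[0.7306 0.0106; 0.0106 0.3557]  H_jac=[-0.9951 -0.0990]  S=[1.1790]  K=[-0.6175; -0.0388]  nu=[-0.0483]  x^+=[-0.2969, -0.0306]  P^+=[0.2810 -0.0177; -0.0177 0.3539]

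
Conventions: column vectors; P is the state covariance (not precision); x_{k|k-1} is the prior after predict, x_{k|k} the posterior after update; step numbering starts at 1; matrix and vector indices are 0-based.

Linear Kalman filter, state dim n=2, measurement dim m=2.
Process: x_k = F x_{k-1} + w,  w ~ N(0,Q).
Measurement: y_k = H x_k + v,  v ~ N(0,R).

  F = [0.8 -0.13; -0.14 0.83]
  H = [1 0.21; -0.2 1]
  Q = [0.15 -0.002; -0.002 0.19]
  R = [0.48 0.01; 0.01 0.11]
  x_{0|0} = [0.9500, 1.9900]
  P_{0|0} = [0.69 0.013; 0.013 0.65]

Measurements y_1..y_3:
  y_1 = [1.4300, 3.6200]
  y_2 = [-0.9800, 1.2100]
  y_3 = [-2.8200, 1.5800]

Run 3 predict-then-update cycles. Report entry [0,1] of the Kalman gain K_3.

K[0,1] = -0.1813

step 1: x^-=[0.5013, 1.5187]  P^-=[0.5999 -0.1405; -0.1405 0.6483]  S=[1.0494 -0.1085; -0.1085 0.8385]  K=[0.5183 -0.2436; 0.0803 0.8171]  nu=[0.6098, 2.2016]  x^+=[0.2810, 3.3664]  P^+=[0.2408 0.0265; 0.0265 0.0960]
step 2: x^-=[-0.2129, 2.7548]  P^-=[0.3002 -0.0212; -0.0212 0.2547]  S=[0.7825 -0.0169; -0.0169 0.3852]  K=[0.3737 -0.1946; 0.0558 0.6747]  nu=[-1.3456, -1.5874]  x^+=[-0.4069, 1.6088]  P^+=[0.1739 0.0171; 0.0171 0.0782]
step 3: x^-=[-0.5347, 1.3923]  P^-=[0.2590 -0.0182; -0.0182 0.2433]  S=[0.7421 -0.0082; -0.0082 0.3710]  K=[0.3419 -0.1813; 0.0516 0.6668]  nu=[-2.5777, 0.0808]  x^+=[-1.4306, 1.3131]  P^+=[0.1591 0.0153; 0.0153 0.0769]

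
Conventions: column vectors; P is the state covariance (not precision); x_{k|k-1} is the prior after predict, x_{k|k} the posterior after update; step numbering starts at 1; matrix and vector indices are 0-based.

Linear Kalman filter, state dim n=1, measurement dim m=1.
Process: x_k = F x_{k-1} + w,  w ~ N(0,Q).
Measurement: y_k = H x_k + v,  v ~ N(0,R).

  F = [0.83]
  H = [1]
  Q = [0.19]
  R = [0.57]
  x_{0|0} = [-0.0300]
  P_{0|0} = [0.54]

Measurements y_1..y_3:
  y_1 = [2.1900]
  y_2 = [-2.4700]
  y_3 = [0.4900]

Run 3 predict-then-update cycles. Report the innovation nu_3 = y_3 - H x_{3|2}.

innov = [0.8745]

step 1: x^-=[-0.0249]  P^-=[0.5620]  S=[1.1320]  K=[0.4965]  nu=[2.2149]  x^+=[1.0747]  P^+=[0.2830]
step 2: x^-=[0.8920]  P^-=[0.3850]  S=[0.9550]  K=[0.4031]  nu=[-3.3620]  x^+=[-0.4632]  P^+=[0.2298]
step 3: x^-=[-0.3845]  P^-=[0.3483]  S=[0.9183]  K=[0.3793]  nu=[0.8745]  x^+=[-0.0528]  P^+=[0.2162]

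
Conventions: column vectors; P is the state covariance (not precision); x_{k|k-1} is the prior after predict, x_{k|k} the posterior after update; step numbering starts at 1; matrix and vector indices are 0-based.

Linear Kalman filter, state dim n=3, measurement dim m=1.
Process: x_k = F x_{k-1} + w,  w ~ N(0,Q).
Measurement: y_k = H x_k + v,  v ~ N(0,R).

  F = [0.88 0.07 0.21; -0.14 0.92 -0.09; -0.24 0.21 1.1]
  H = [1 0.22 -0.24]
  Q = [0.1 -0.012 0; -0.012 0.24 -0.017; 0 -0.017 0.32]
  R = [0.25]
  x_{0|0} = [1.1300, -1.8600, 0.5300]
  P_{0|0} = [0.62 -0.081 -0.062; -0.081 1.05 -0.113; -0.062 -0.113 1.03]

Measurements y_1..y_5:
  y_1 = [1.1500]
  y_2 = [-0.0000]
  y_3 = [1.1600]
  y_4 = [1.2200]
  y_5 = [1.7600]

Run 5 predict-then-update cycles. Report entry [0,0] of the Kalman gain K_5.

step 1: x^-=[0.9755, -1.9171, -0.0788]  P^-=[0.5945 -0.1194 0.0382; -0.1194 1.1872 0.0210; 0.0382 0.0210 1.6370]  S=[0.9231]  K=[0.6056; 0.1481; -0.3792]  nu=[0.5774]  x^+=[1.3251, -1.8316, -0.2977]  P^+=[0.2559 -0.2022 0.2502; -0.2022 1.1670 0.0728; 0.2502 0.0728 1.5043]
step 2: x^-=[0.9754, -1.8438, -1.0302]  P^-=[0.4400 -0.1721 0.5150; -0.1721 1.2913 0.1579; 0.5150 0.1579 2.1283]  S=[0.5354]  K=[0.5201; 0.1383; 0.0728]  nu=[-0.8170]  x^+=[0.5504, -1.9568, -1.0896]  P^+=[0.2951 -0.2106 0.4948; -0.2106 1.2810 0.1525; 0.4948 0.1525 2.1255]
step 3: x^-=[0.1186, -1.7792, -1.7416]  P^-=[0.5899 -0.1997 0.8846; -0.1997 1.3887 0.1687; 0.8846 0.1687 2.7958]  S=[0.5379]  K=[0.6204; 0.1214; 0.4660]  nu=[1.0148]  x^+=[0.7482, -1.6560, -1.2687]  P^+=[0.3829 -0.2402 0.7290; -0.2402 1.3808 0.1382; 0.7290 0.1382 2.6790]
step 4: x^-=[0.2761, -1.5141, -1.9229]  P^-=[0.7654 -0.2664 1.2036; -0.2664 1.4953 0.0983; 1.2036 0.0983 3.3476]  S=[0.5752]  K=[0.7265; 0.0678; 0.7333]  nu=[0.8156]  x^+=[0.8685, -1.4588, -1.3249]  P^+=[0.4618 -0.2947 0.8972; -0.2947 1.4926 0.0697; 0.8972 0.0697 3.0383]
step 5: x^-=[0.3840, -1.3444, -1.9721]  P^-=[0.8962 -0.3503 1.4085; -0.3503 1.6240 0.0102; 1.4085 0.0102 3.6770]  S=[0.6054]  K=[0.7948; 0.0075; 0.8726]  nu=[1.1985]  x^+=[1.3365, -1.3355, -0.9264]  P^+=[0.5138 -0.3539 0.9886; -0.3539 1.6240 0.0063; 0.9886 0.0063 3.2161]

K[0,0] = 0.7948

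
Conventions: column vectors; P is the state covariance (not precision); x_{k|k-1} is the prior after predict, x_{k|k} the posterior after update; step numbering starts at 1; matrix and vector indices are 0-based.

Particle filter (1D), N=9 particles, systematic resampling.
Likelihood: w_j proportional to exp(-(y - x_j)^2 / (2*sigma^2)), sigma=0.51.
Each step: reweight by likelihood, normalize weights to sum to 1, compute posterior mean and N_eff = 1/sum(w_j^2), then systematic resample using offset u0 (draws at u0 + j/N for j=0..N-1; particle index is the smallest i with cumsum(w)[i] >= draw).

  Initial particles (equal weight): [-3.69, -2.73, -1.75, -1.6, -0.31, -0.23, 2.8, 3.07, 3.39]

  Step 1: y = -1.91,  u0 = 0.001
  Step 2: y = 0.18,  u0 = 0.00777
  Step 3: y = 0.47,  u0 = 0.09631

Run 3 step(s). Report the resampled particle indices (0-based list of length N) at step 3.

step 1: w=[0.0011, 0.1325, 0.4595, 0.4013, 0.0035, 0.0021, 0.0000, 0.0000, 0.0000]  mean=-1.8135  Neff=2.5660  idx=[0, 1, 2, 2, 2, 2, 3, 3, 3]
step 2: w=[0.0000, 0.0000, 0.0785, 0.0785, 0.0785, 0.0785, 0.2287, 0.2287, 0.2287]  mean=-1.6471  Neff=5.5081  idx=[2, 3, 4, 6, 6, 7, 7, 8, 8]
step 3: w=[0.0422, 0.0422, 0.0422, 0.1455, 0.1455, 0.1455, 0.1455, 0.1455, 0.1455]  mean=-1.6190  Neff=7.5498  idx=[2, 3, 4, 5, 5, 6, 7, 8, 8]

resampled_idx = [2, 3, 4, 5, 5, 6, 7, 8, 8]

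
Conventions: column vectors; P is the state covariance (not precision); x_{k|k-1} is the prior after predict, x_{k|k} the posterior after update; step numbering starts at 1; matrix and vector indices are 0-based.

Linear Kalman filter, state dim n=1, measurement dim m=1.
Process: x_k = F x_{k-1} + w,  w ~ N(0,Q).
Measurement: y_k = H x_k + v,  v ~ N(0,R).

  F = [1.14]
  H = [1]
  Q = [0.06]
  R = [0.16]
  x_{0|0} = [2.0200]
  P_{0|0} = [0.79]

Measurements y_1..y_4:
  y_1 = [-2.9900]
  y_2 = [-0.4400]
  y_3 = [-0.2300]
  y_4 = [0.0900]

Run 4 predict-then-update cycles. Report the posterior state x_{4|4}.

x_post = [-0.4038]

step 1: x^-=[2.3028]  P^-=[1.0867]  S=[1.2467]  K=[0.8717]  nu=[-5.2928]  x^+=[-2.3107]  P^+=[0.1395]
step 2: x^-=[-2.6342]  P^-=[0.2412]  S=[0.4012]  K=[0.6012]  nu=[2.1942]  x^+=[-1.3150]  P^+=[0.0962]
step 3: x^-=[-1.4990]  P^-=[0.1850]  S=[0.3450]  K=[0.5363]  nu=[1.2690]  x^+=[-0.8185]  P^+=[0.0858]
step 4: x^-=[-0.9331]  P^-=[0.1715]  S=[0.3315]  K=[0.5174]  nu=[1.0231]  x^+=[-0.4038]  P^+=[0.0828]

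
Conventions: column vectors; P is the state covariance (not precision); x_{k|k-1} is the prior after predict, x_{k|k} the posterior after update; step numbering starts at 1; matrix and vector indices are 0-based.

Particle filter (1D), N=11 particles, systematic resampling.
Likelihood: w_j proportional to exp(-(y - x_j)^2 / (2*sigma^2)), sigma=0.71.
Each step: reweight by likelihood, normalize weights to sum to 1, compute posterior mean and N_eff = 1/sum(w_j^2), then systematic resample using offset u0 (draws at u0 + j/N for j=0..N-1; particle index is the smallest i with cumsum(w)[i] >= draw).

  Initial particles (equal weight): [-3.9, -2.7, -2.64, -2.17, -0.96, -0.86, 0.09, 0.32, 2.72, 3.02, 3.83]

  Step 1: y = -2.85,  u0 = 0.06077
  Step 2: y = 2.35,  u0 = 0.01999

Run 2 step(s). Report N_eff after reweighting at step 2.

step 1: w=[0.1135, 0.3314, 0.3243, 0.2142, 0.0098, 0.0067, 0.0001, 0.0000, 0.0000, 0.0000, 0.0000]  mean=-2.6737  Neff=3.6507  idx=[0, 1, 1, 1, 1, 2, 2, 2, 3, 3, 3]
step 2: w=[0.0000, 0.0021, 0.0021, 0.0021, 0.0021, 0.0039, 0.0039, 0.0039, 0.3266, 0.3266, 0.3266]  mean=-2.1800  Neff=3.1242  idx=[7, 8, 8, 8, 9, 9, 9, 9, 10, 10, 10]

N_eff = 3.1242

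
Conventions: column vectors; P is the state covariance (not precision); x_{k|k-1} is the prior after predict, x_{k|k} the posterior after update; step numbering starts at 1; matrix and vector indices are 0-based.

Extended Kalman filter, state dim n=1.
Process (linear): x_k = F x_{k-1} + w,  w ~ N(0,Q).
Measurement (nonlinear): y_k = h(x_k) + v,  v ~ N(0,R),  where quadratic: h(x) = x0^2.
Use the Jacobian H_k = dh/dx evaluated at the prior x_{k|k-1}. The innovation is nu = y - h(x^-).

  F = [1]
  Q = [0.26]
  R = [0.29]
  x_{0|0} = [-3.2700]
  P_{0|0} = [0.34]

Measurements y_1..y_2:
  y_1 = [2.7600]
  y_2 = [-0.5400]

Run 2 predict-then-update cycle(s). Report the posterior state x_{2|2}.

x_post = [-0.9744]

step 1: x^-=[-3.2700]  P^-=[0.6000]  H_jac=[-6.5400]  S=[25.9530]  K=[-0.1512]  nu=[-7.9329]  x^+=[-2.0706]  P^+=[0.0067]
step 2: x^-=[-2.0706]  P^-=[0.2667]  H_jac=[-4.1411]  S=[4.8637]  K=[-0.2271]  nu=[-4.8273]  x^+=[-0.9744]  P^+=[0.0159]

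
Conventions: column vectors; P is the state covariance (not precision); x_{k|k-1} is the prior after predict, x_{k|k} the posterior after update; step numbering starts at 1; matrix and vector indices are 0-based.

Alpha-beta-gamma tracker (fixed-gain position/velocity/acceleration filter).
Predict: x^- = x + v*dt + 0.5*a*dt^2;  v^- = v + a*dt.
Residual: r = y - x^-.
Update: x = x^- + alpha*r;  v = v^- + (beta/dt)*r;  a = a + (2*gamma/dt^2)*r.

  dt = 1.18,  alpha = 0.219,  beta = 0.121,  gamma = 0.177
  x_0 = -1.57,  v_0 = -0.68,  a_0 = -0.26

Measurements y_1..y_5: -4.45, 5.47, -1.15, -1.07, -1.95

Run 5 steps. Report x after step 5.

step 1: x_pred=-2.5534  r=-1.8966  x^+=-2.9688  v^+=-1.1813  a^+=-0.7422
step 2: x_pred=-4.8794  r=10.3494  x^+=-2.6129  v^+=-0.9958  a^+=1.8890
step 3: x_pred=-2.4728  r=1.3228  x^+=-2.1831  v^+=1.3689  a^+=2.2253
step 4: x_pred=0.9814  r=-2.0514  x^+=0.5322  v^+=3.7844  a^+=1.7038
step 5: x_pred=6.1839  r=-8.1339  x^+=4.4026  v^+=4.9608  a^+=-0.3642

x_post = 4.4026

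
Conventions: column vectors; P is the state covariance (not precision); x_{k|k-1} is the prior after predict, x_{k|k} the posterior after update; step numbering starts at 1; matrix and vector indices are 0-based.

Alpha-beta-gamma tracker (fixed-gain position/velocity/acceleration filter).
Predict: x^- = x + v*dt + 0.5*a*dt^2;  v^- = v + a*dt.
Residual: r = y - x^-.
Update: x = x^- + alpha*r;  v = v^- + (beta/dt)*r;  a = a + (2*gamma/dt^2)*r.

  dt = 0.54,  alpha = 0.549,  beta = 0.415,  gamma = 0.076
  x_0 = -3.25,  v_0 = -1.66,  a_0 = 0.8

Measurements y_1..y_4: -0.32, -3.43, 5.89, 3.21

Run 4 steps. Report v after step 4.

step 1: x_pred=-4.0298  r=3.7098  x^+=-1.9931  v^+=1.6230  a^+=2.7338
step 2: x_pred=-0.7181  r=-2.7119  x^+=-2.2069  v^+=1.0151  a^+=1.3201
step 3: x_pred=-1.4663  r=7.3563  x^+=2.5723  v^+=7.3814  a^+=5.1547
step 4: x_pred=7.3098  r=-4.0998  x^+=5.0590  v^+=7.0142  a^+=3.0176

v_post = 7.0142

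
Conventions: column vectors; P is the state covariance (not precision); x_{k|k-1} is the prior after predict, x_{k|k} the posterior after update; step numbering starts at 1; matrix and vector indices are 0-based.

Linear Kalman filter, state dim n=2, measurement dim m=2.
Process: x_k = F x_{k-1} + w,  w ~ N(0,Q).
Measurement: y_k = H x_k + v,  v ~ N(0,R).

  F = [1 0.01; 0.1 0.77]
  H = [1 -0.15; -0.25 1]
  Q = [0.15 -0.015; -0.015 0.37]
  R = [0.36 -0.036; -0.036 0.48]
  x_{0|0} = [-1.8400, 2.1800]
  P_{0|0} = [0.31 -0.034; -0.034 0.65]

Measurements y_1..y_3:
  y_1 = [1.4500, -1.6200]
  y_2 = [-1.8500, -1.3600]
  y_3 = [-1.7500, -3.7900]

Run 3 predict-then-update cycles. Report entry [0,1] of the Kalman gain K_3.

step 1: x^-=[-1.8182, 1.4946]  P^-=[0.4594 -0.0052; -0.0052 0.7532]  S=[0.8379 -0.2692; -0.2692 1.2646]  K=[0.5568 0.0236; 0.0544 0.6083]  nu=[3.4924, -3.5692]  x^+=[0.0420, -0.4865]  P^+=[0.2060 0.0428; 0.0428 0.3007]
step 2: x^-=[0.0372, -0.3704]  P^-=[0.3569 0.0409; 0.0409 0.5569]  S=[0.7172 -0.1663; -0.1663 1.0388]  K=[0.4968 0.0330; 0.0650 0.5367]  nu=[-1.9427, -0.9803]  x^+=[-0.9603, -1.0228]  P^+=[0.1842 0.0440; 0.0440 0.2663]
step 3: x^-=[-0.9705, -0.8836]  P^-=[0.3352 0.0394; 0.0394 0.5365]  S=[0.6954 -0.1594; -0.1594 1.0177]  K=[0.4807 0.0317; 0.0618 0.5271]  nu=[-0.9120, -3.1490]  x^+=[-1.5087, -2.5999]  P^+=[0.1783 0.0425; 0.0425 0.2614]

K[0,1] = 0.0317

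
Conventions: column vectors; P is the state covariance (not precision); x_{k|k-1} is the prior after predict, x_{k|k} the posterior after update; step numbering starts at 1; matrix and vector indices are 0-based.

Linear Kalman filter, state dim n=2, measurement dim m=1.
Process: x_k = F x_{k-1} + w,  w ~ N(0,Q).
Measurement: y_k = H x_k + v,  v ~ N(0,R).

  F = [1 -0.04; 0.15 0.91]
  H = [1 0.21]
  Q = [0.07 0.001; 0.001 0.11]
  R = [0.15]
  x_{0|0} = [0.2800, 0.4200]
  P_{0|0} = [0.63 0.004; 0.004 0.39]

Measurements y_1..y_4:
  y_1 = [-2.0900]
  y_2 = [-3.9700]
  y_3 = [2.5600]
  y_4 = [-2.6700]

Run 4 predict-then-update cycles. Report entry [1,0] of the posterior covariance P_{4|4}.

step 1: x^-=[0.2632, 0.4242]  P^-=[0.7003 0.0849; 0.0849 0.4482]  S=[0.9057]  K=[0.7929; 0.1977]  nu=[-2.4423]  x^+=[-1.6732, -0.0586]  P^+=[0.1309 -0.0570; -0.0570 0.4128]
step 2: x^-=[-1.6709, -0.3043]  P^-=[0.2061 -0.0460; -0.0460 0.4392]  S=[0.3562]  K=[0.5516; 0.1299]  nu=[-2.2352]  x^+=[-2.9038, -0.5947]  P^+=[0.0978 -0.0715; -0.0715 0.4332]
step 3: x^-=[-2.8800, -0.9768]  P^-=[0.1742 -0.0647; -0.0647 0.4514]  S=[0.3169]  K=[0.5067; 0.0949]  nu=[5.6452]  x^+=[-0.0195, -0.4411]  P^+=[0.0928 -0.0800; -0.0800 0.4486]
step 4: x^-=[-0.0019, -0.4043]  P^-=[0.1699 -0.0737; -0.0737 0.4617]  S=[0.3093]  K=[0.4993; 0.0752]  nu=[-2.5832]  x^+=[-1.2916, -0.5986]  P^+=[0.0928 -0.0853; -0.0853 0.4600]

P_post[1,0] = -0.0853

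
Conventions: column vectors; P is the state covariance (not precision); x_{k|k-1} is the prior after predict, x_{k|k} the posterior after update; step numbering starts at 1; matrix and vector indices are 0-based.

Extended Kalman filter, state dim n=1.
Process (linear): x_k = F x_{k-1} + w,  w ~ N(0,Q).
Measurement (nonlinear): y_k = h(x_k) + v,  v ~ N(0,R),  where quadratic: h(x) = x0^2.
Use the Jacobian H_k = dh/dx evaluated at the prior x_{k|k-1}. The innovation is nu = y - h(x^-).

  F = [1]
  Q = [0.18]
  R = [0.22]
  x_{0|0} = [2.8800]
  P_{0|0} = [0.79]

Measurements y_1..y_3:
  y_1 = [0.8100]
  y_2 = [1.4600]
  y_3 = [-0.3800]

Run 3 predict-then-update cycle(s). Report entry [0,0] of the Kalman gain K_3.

step 1: x^-=[2.8800]  P^-=[0.9700]  H_jac=[5.7600]  S=[32.4023]  K=[0.1724]  nu=[-7.4844]  x^+=[1.5894]  P^+=[0.0066]
step 2: x^-=[1.5894]  P^-=[0.1866]  H_jac=[3.1789]  S=[2.1055]  K=[0.2817]  nu=[-1.0663]  x^+=[1.2891]  P^+=[0.0195]
step 3: x^-=[1.2891]  P^-=[0.1995]  H_jac=[2.5781]  S=[1.5460]  K=[0.3327]  nu=[-2.0417]  x^+=[0.6098]  P^+=[0.0284]

K[0,0] = 0.3327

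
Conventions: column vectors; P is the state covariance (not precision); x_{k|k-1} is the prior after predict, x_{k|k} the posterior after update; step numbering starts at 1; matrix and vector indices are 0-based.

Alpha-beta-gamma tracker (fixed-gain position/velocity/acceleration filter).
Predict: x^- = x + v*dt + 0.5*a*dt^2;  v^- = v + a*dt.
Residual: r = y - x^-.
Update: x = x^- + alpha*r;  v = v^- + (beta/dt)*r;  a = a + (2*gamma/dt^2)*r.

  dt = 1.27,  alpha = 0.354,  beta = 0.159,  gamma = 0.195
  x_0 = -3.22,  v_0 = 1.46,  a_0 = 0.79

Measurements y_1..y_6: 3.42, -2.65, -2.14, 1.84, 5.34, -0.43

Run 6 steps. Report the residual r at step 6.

step 1: x_pred=-0.7287  r=4.1487  x^+=0.7399  v^+=2.9827  a^+=1.7932
step 2: x_pred=5.9741  r=-8.6241  x^+=2.9211  v^+=4.1803  a^+=-0.2921
step 3: x_pred=7.9945  r=-10.1345  x^+=4.4069  v^+=2.5405  a^+=-2.7427
step 4: x_pred=5.4215  r=-3.5815  x^+=4.1536  v^+=-1.3911  a^+=-3.6087
step 5: x_pred=-0.5233  r=5.8633  x^+=1.5523  v^+=-5.2401  a^+=-2.1909
step 6: x_pred=-6.8695  r=6.4395  x^+=-4.5899  v^+=-7.2164  a^+=-0.6339

resid = 6.4395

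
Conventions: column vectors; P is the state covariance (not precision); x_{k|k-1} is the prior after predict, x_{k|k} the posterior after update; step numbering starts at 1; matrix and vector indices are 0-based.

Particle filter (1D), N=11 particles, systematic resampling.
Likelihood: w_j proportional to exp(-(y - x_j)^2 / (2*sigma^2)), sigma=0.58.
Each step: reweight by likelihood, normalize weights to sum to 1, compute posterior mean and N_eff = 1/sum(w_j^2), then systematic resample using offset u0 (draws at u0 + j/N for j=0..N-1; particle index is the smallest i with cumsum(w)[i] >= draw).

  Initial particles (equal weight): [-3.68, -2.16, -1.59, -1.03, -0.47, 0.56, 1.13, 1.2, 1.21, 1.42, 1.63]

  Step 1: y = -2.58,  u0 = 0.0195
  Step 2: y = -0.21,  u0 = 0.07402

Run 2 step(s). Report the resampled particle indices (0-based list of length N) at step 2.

step 1: w=[0.1383, 0.6425, 0.1946, 0.0235, 0.0011, 0.0000, 0.0000, 0.0000, 0.0000, 0.0000, 0.0000]  mean=-2.2308  Neff=2.1259  idx=[0, 0, 1, 1, 1, 1, 1, 1, 1, 2, 2]
step 2: w=[0.0000, 0.0000, 0.0246, 0.0246, 0.0246, 0.0246, 0.0246, 0.0246, 0.0246, 0.4138, 0.4138]  mean=-1.6883  Neff=2.8845  idx=[5, 8, 9, 9, 9, 9, 10, 10, 10, 10, 10]

resampled_idx = [5, 8, 9, 9, 9, 9, 10, 10, 10, 10, 10]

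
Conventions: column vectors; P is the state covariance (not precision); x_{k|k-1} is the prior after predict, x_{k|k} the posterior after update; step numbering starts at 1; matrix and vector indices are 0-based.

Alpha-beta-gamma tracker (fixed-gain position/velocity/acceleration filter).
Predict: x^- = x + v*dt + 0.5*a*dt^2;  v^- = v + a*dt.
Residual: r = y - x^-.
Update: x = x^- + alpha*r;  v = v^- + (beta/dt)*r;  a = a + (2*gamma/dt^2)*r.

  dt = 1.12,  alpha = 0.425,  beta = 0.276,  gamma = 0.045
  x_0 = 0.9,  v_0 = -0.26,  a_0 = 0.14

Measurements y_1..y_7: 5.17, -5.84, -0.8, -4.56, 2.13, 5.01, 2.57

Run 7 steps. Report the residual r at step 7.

resid = -0.5441

step 1: x_pred=0.6966  r=4.4734  x^+=2.5978  v^+=0.9992  a^+=0.4610
step 2: x_pred=4.0060  r=-9.8460  x^+=-0.1786  v^+=-0.9109  a^+=-0.2455
step 3: x_pred=-1.3527  r=0.5527  x^+=-1.1178  v^+=-1.0496  a^+=-0.2058
step 4: x_pred=-2.4225  r=-2.1375  x^+=-3.3309  v^+=-1.8069  a^+=-0.3592
step 5: x_pred=-5.5799  r=7.7099  x^+=-2.3032  v^+=-0.3092  a^+=0.1940
step 6: x_pred=-2.5278  r=7.5378  x^+=0.6757  v^+=1.7656  a^+=0.7348
step 7: x_pred=3.1141  r=-0.5441  x^+=2.8828  v^+=2.4545  a^+=0.6958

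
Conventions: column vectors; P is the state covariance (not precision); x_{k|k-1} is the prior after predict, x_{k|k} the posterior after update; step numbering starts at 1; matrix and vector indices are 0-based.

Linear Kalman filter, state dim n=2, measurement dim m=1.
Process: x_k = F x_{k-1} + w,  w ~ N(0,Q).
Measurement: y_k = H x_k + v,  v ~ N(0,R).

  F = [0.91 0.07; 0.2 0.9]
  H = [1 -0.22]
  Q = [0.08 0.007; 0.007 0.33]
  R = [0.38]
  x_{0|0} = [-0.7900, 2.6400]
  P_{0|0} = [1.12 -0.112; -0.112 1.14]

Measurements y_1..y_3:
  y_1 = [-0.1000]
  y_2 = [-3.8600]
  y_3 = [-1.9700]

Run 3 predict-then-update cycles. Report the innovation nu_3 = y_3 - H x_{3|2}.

step 1: x^-=[-0.5341, 2.2180]  P^-=[0.9988 0.1894; 0.1894 1.2579]  S=[1.3564]  K=[0.7057; -0.0644]  nu=[0.9221]  x^+=[0.1166, 2.1586]  P^+=[0.3234 0.2510; 0.2510 1.2523]
step 2: x^-=[0.2572, 1.9661]  P^-=[0.3859 0.3538; 0.3538 1.4476]  S=[0.6803]  K=[0.4528; 0.0520]  nu=[-3.6846]  x^+=[-1.4114, 1.7745]  P^+=[0.2464 0.3378; 0.3378 1.4458]
step 3: x^-=[-1.1601, 1.3148]  P^-=[0.3342 0.4243; 0.4243 1.6326]  S=[0.6065]  K=[0.3971; 0.1075]  nu=[-0.5206]  x^+=[-1.3669, 1.2588]  P^+=[0.2385 0.3985; 0.3985 1.6256]

innov = [-0.5206]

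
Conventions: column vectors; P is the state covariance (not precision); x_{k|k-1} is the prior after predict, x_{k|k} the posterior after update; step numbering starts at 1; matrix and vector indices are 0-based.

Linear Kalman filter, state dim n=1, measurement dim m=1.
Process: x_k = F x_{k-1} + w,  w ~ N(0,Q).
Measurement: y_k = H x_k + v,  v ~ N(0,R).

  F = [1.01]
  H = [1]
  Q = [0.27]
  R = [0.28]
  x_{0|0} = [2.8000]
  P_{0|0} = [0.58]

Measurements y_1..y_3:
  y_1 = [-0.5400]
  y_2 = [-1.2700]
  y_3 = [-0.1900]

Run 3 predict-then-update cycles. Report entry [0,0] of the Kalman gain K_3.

K[0,0] = 0.6170

step 1: x^-=[2.8280]  P^-=[0.8617]  S=[1.1417]  K=[0.7547]  nu=[-3.3680]  x^+=[0.2860]  P^+=[0.2113]
step 2: x^-=[0.2889]  P^-=[0.4856]  S=[0.7656]  K=[0.6343]  nu=[-1.5589]  x^+=[-0.6999]  P^+=[0.1776]
step 3: x^-=[-0.7069]  P^-=[0.4512]  S=[0.7312]  K=[0.6170]  nu=[0.5169]  x^+=[-0.3879]  P^+=[0.1728]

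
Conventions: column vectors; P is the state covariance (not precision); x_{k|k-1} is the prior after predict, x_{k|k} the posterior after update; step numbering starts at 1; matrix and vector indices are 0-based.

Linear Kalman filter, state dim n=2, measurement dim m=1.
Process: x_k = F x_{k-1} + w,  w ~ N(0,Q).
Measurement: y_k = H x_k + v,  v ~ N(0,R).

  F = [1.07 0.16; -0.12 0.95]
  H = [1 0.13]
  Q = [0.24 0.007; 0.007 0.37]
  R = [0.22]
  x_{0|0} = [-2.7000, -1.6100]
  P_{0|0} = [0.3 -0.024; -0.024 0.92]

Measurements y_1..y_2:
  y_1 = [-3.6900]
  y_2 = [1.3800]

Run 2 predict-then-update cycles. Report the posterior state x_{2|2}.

x_post = [-0.4693, 1.1525]

step 1: x^-=[-3.1466, -1.2055]  P^-=[0.5988 0.0844; 0.0844 1.2101]  S=[0.8612]  K=[0.7081; 0.2807]  nu=[-0.3867]  x^+=[-3.4204, -1.3140]  P^+=[0.1670 -0.0868; -0.0868 1.1423]
step 2: x^-=[-3.8701, -0.8379]  P^-=[0.4308 0.0727; 0.0727 1.4231]  S=[0.6937]  K=[0.6346; 0.3714]  nu=[5.3590]  x^+=[-0.4693, 1.1525]  P^+=[0.1514 -0.0908; -0.0908 1.3274]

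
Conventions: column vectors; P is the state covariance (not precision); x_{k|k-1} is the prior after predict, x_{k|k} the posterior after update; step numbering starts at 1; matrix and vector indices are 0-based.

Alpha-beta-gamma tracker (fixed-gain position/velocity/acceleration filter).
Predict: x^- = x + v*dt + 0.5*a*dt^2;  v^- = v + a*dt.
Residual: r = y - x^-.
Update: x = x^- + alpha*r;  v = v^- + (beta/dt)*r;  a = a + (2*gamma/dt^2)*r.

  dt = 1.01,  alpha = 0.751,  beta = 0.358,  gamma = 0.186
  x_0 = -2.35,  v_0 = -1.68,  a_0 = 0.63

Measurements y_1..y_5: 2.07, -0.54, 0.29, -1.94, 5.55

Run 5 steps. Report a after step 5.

a_post = 0.2682

step 1: x_pred=-3.7255  r=5.7955  x^+=0.6269  v^+=1.0105  a^+=2.7434
step 2: x_pred=3.0469  r=-3.5869  x^+=0.3531  v^+=2.5100  a^+=1.4354
step 3: x_pred=3.6204  r=-3.3304  x^+=1.1193  v^+=2.7793  a^+=0.2209
step 4: x_pred=4.0391  r=-5.9791  x^+=-0.4512  v^+=0.8831  a^+=-1.9595
step 5: x_pred=-0.5587  r=6.1087  x^+=4.0289  v^+=1.0693  a^+=0.2682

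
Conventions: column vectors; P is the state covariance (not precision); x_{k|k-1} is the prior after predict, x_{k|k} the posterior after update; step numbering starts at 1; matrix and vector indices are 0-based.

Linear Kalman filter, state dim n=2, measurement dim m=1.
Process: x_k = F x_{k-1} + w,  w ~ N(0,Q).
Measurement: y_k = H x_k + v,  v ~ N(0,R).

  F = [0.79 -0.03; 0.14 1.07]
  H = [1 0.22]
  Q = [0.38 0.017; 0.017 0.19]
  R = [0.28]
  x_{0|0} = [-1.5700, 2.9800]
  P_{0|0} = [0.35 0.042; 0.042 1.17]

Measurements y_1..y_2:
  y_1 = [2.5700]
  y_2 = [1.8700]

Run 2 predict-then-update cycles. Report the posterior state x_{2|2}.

x_post = [0.6732, 4.7874]

step 1: x^-=[-1.3297, 2.9688]  P^-=[0.5975 0.0535; 0.0535 1.5490]  S=[0.9760]  K=[0.6242; 0.4039]  nu=[3.2466]  x^+=[0.6970, 4.2802]  P^+=[0.2172 -0.1926; -0.1926 1.3897]
step 2: x^-=[0.4222, 4.6774]  P^-=[0.5259 -0.1656; -0.1656 1.7276]  S=[0.8167]  K=[0.5994; 0.2626]  nu=[0.4188]  x^+=[0.6732, 4.7874]  P^+=[0.2325 -0.2942; -0.2942 1.6713]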